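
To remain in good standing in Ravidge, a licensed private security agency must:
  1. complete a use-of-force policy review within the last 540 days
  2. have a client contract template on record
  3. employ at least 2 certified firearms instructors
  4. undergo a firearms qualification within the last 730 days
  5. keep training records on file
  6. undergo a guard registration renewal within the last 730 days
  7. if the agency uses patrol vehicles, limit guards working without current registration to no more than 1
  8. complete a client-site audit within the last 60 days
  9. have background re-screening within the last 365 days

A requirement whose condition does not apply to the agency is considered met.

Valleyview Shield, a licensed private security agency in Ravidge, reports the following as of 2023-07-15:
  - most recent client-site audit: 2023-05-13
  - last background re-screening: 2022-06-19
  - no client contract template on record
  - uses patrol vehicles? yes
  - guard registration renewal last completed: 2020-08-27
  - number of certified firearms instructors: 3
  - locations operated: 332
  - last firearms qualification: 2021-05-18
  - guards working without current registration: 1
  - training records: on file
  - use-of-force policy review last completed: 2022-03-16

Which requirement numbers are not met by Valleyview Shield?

2, 4, 6, 8, 9

1. use-of-force policy review 486 days ago vs limit 540 → met
2. client contract template absent → not met
3. certified firearms instructors 3 ≥ 2 → met
4. firearms qualification 788 days ago vs limit 730 → not met
5. training records present → met
6. guard registration renewal 1052 days ago vs limit 730 → not met
7. condition 'uses patrol vehicles' holds; guards working without current registration 1 ≤ 1 → met
8. client-site audit 63 days ago vs limit 60 → not met
9. background re-screening 391 days ago vs limit 365 → not met
Not met: 2, 4, 6, 8, 9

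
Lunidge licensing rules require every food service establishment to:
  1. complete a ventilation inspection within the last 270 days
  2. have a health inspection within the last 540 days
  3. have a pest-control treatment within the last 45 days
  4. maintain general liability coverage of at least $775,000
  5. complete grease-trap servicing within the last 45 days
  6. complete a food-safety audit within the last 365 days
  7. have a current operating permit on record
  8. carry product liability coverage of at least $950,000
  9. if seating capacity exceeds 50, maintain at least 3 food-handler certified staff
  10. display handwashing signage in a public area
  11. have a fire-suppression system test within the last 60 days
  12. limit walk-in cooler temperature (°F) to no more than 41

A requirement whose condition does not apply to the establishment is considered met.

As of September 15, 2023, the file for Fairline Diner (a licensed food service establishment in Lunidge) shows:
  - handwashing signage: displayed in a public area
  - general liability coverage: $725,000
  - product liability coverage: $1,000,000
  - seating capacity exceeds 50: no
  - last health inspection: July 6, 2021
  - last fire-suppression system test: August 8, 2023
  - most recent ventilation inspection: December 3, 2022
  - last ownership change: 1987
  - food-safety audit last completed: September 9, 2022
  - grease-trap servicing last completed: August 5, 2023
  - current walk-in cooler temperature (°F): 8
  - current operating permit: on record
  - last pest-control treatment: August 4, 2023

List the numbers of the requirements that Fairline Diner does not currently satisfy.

1, 2, 4, 6

1. ventilation inspection 286 days ago vs limit 270 → not met
2. health inspection 801 days ago vs limit 540 → not met
3. pest-control treatment 42 days ago vs limit 45 → met
4. general liability coverage $725,000 < $775,000 → not met
5. grease-trap servicing 41 days ago vs limit 45 → met
6. food-safety audit 371 days ago vs limit 365 → not met
7. current operating permit present → met
8. product liability coverage $1,000,000 ≥ $950,000 → met
9. condition 'seating capacity exceeds 50' does not hold → requirement n/a → met
10. handwashing signage present → met
11. fire-suppression system test 38 days ago vs limit 60 → met
12. walk-in cooler temperature (°F) 8 ≤ 41 → met
Not met: 1, 2, 4, 6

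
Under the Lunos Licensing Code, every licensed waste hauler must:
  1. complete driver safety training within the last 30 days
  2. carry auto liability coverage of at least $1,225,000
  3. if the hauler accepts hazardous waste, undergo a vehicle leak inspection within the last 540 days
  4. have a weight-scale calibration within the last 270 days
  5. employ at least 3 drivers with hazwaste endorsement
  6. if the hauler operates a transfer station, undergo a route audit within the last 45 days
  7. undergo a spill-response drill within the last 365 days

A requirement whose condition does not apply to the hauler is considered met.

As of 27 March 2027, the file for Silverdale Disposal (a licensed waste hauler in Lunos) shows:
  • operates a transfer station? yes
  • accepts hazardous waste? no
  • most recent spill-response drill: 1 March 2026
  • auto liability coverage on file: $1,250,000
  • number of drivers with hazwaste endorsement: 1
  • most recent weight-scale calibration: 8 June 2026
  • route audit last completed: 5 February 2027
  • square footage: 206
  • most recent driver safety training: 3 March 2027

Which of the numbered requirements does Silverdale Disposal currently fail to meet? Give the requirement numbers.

4, 5, 6, 7

1. driver safety training 24 days ago vs limit 30 → met
2. auto liability coverage $1,250,000 ≥ $1,225,000 → met
3. condition 'accepts hazardous waste' does not hold → requirement n/a → met
4. weight-scale calibration 292 days ago vs limit 270 → not met
5. drivers with hazwaste endorsement 1 < 3 → not met
6. condition 'operates a transfer station' holds; route audit 50 days ago vs limit 45 → not met
7. spill-response drill 391 days ago vs limit 365 → not met
Not met: 4, 5, 6, 7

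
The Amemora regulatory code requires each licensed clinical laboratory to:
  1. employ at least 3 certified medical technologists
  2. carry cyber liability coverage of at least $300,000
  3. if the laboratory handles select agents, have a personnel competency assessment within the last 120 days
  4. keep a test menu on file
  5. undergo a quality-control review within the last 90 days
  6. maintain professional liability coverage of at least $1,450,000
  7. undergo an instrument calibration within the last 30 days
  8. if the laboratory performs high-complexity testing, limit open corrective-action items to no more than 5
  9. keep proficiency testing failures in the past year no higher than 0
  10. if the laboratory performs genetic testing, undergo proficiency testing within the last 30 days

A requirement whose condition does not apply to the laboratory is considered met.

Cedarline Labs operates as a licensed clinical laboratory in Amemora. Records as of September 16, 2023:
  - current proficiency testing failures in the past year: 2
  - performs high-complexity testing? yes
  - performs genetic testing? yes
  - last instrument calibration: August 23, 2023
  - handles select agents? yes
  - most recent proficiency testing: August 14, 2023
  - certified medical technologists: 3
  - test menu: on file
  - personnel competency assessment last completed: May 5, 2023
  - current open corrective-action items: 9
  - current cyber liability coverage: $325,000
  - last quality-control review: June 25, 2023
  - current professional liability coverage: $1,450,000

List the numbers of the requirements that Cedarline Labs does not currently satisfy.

1. certified medical technologists 3 ≥ 3 → met
2. cyber liability coverage $325,000 ≥ $300,000 → met
3. condition 'handles select agents' holds; personnel competency assessment 134 days ago vs limit 120 → not met
4. test menu present → met
5. quality-control review 83 days ago vs limit 90 → met
6. professional liability coverage $1,450,000 ≥ $1,450,000 → met
7. instrument calibration 24 days ago vs limit 30 → met
8. condition 'performs high-complexity testing' holds; open corrective-action items 9 > 5 → not met
9. proficiency testing failures in the past year 2 > 0 → not met
10. condition 'performs genetic testing' holds; proficiency testing 33 days ago vs limit 30 → not met
Not met: 3, 8, 9, 10

3, 8, 9, 10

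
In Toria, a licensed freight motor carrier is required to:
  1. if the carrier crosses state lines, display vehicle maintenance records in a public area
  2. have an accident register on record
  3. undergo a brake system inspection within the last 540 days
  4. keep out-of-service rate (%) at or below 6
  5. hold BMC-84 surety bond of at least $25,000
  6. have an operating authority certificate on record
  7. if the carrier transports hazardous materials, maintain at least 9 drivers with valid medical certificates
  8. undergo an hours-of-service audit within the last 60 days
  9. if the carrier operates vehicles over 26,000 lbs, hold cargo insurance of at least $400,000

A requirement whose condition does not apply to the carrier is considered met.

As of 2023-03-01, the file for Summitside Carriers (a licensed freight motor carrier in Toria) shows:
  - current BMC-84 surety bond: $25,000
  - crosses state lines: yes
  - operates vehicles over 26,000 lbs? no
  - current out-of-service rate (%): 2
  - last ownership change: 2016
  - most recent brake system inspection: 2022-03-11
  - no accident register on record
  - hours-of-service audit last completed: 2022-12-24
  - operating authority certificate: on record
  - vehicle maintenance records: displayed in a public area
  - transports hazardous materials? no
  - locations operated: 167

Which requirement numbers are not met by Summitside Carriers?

2, 8

1. condition 'crosses state lines' holds; vehicle maintenance records present → met
2. accident register absent → not met
3. brake system inspection 355 days ago vs limit 540 → met
4. out-of-service rate (%) 2 ≤ 6 → met
5. BMC-84 surety bond $25,000 ≥ $25,000 → met
6. operating authority certificate present → met
7. condition 'transports hazardous materials' does not hold → requirement n/a → met
8. hours-of-service audit 67 days ago vs limit 60 → not met
9. condition 'operates vehicles over 26,000 lbs' does not hold → requirement n/a → met
Not met: 2, 8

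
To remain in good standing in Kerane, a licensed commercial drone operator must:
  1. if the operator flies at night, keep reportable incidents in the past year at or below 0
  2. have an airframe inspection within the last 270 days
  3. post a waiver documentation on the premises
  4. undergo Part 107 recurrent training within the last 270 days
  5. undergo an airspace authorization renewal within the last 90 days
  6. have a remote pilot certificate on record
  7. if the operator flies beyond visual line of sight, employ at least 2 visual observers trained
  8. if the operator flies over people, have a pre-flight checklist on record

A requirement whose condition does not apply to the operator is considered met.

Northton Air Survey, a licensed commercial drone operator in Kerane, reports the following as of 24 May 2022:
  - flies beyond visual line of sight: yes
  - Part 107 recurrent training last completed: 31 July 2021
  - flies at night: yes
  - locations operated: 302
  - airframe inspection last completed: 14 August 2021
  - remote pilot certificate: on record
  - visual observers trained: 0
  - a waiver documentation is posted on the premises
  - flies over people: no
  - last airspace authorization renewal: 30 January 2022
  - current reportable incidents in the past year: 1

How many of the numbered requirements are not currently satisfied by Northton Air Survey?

1. condition 'flies at night' holds; reportable incidents in the past year 1 > 0 → not met
2. airframe inspection 283 days ago vs limit 270 → not met
3. waiver documentation present → met
4. Part 107 recurrent training 297 days ago vs limit 270 → not met
5. airspace authorization renewal 114 days ago vs limit 90 → not met
6. remote pilot certificate present → met
7. condition 'flies beyond visual line of sight' holds; visual observers trained 0 < 2 → not met
8. condition 'flies over people' does not hold → requirement n/a → met
Not met: 5 of 8

5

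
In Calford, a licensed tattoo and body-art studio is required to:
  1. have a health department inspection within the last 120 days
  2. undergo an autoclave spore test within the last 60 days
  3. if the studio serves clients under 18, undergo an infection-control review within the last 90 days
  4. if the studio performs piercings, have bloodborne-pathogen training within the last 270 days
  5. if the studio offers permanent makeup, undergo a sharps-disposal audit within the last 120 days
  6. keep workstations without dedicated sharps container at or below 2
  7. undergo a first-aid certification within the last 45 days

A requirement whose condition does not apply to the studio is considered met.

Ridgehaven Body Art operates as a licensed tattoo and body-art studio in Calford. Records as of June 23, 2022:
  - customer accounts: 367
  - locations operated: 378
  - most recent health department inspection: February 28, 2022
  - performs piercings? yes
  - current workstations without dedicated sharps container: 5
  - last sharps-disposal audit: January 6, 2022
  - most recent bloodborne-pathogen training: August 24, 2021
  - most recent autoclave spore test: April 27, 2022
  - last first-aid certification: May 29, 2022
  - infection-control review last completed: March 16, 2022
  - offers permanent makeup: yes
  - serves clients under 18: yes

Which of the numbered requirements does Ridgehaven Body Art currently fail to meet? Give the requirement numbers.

3, 4, 5, 6

1. health department inspection 115 days ago vs limit 120 → met
2. autoclave spore test 57 days ago vs limit 60 → met
3. condition 'serves clients under 18' holds; infection-control review 99 days ago vs limit 90 → not met
4. condition 'performs piercings' holds; bloodborne-pathogen training 303 days ago vs limit 270 → not met
5. condition 'offers permanent makeup' holds; sharps-disposal audit 168 days ago vs limit 120 → not met
6. workstations without dedicated sharps container 5 > 2 → not met
7. first-aid certification 25 days ago vs limit 45 → met
Not met: 3, 4, 5, 6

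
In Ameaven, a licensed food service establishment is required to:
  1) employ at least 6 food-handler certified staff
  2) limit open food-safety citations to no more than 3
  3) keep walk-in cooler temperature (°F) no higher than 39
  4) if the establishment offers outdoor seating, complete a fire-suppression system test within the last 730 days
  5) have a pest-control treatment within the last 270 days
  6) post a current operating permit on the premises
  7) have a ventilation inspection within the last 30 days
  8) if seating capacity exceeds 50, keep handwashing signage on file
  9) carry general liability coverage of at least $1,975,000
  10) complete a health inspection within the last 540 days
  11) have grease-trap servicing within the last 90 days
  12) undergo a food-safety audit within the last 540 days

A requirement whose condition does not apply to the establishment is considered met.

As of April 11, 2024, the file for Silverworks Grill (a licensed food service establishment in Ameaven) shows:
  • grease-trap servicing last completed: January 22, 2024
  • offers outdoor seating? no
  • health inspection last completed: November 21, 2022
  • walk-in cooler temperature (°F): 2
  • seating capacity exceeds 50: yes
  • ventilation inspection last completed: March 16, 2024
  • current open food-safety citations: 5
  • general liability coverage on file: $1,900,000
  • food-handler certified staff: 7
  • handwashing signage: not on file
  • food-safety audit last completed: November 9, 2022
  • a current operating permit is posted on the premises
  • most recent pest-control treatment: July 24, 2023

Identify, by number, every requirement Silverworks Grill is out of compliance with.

1. food-handler certified staff 7 ≥ 6 → met
2. open food-safety citations 5 > 3 → not met
3. walk-in cooler temperature (°F) 2 ≤ 39 → met
4. condition 'offers outdoor seating' does not hold → requirement n/a → met
5. pest-control treatment 262 days ago vs limit 270 → met
6. current operating permit present → met
7. ventilation inspection 26 days ago vs limit 30 → met
8. condition 'seating capacity exceeds 50' holds; handwashing signage absent → not met
9. general liability coverage $1,900,000 < $1,975,000 → not met
10. health inspection 507 days ago vs limit 540 → met
11. grease-trap servicing 80 days ago vs limit 90 → met
12. food-safety audit 519 days ago vs limit 540 → met
Not met: 2, 8, 9

2, 8, 9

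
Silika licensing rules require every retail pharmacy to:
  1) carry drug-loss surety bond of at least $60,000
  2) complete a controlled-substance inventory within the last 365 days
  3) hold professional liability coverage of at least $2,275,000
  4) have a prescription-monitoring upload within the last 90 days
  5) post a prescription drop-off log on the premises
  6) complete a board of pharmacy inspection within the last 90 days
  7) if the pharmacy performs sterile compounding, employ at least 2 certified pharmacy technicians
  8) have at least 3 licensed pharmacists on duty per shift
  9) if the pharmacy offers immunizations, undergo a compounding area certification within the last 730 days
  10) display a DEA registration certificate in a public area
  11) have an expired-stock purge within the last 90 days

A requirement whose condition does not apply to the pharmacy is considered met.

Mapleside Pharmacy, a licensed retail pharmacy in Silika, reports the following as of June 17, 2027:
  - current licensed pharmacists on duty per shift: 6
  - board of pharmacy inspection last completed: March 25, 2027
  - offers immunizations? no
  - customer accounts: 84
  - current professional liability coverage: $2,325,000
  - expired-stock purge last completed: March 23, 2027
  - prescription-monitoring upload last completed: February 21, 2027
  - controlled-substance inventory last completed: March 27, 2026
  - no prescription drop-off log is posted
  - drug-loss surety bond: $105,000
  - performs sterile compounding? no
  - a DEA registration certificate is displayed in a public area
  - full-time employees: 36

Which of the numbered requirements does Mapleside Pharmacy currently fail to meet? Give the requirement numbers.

2, 4, 5

1. drug-loss surety bond $105,000 ≥ $60,000 → met
2. controlled-substance inventory 447 days ago vs limit 365 → not met
3. professional liability coverage $2,325,000 ≥ $2,275,000 → met
4. prescription-monitoring upload 116 days ago vs limit 90 → not met
5. prescription drop-off log absent → not met
6. board of pharmacy inspection 84 days ago vs limit 90 → met
7. condition 'performs sterile compounding' does not hold → requirement n/a → met
8. licensed pharmacists on duty per shift 6 ≥ 3 → met
9. condition 'offers immunizations' does not hold → requirement n/a → met
10. DEA registration certificate present → met
11. expired-stock purge 86 days ago vs limit 90 → met
Not met: 2, 4, 5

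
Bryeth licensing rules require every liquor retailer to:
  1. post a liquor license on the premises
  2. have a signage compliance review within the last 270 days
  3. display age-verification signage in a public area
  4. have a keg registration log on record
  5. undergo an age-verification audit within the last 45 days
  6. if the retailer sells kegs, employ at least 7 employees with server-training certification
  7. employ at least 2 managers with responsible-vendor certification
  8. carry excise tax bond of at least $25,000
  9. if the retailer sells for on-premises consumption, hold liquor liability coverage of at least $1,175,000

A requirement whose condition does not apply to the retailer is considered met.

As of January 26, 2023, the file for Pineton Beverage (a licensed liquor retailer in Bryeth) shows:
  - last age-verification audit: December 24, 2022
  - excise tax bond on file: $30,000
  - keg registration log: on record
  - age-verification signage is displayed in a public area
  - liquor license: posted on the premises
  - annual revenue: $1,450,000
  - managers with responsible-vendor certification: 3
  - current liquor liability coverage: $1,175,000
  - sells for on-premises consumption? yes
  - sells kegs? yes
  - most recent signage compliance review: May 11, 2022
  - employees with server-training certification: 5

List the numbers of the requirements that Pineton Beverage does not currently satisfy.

6

1. liquor license present → met
2. signage compliance review 260 days ago vs limit 270 → met
3. age-verification signage present → met
4. keg registration log present → met
5. age-verification audit 33 days ago vs limit 45 → met
6. condition 'sells kegs' holds; employees with server-training certification 5 < 7 → not met
7. managers with responsible-vendor certification 3 ≥ 2 → met
8. excise tax bond $30,000 ≥ $25,000 → met
9. condition 'sells for on-premises consumption' holds; liquor liability coverage $1,175,000 ≥ $1,175,000 → met
Not met: 6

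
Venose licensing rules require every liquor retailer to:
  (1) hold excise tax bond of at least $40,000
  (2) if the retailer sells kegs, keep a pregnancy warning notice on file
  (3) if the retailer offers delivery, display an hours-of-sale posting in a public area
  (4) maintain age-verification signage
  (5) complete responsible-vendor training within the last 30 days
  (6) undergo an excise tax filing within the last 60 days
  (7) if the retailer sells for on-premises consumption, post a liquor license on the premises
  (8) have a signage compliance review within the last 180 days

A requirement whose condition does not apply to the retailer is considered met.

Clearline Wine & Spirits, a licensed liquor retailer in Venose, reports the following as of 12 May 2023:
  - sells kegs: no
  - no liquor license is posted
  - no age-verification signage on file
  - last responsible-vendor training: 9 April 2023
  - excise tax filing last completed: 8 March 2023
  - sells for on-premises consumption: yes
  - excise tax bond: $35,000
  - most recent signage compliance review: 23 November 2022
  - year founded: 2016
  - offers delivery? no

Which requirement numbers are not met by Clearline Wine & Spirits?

1, 4, 5, 6, 7

1. excise tax bond $35,000 < $40,000 → not met
2. condition 'sells kegs' does not hold → requirement n/a → met
3. condition 'offers delivery' does not hold → requirement n/a → met
4. age-verification signage absent → not met
5. responsible-vendor training 33 days ago vs limit 30 → not met
6. excise tax filing 65 days ago vs limit 60 → not met
7. condition 'sells for on-premises consumption' holds; liquor license absent → not met
8. signage compliance review 170 days ago vs limit 180 → met
Not met: 1, 4, 5, 6, 7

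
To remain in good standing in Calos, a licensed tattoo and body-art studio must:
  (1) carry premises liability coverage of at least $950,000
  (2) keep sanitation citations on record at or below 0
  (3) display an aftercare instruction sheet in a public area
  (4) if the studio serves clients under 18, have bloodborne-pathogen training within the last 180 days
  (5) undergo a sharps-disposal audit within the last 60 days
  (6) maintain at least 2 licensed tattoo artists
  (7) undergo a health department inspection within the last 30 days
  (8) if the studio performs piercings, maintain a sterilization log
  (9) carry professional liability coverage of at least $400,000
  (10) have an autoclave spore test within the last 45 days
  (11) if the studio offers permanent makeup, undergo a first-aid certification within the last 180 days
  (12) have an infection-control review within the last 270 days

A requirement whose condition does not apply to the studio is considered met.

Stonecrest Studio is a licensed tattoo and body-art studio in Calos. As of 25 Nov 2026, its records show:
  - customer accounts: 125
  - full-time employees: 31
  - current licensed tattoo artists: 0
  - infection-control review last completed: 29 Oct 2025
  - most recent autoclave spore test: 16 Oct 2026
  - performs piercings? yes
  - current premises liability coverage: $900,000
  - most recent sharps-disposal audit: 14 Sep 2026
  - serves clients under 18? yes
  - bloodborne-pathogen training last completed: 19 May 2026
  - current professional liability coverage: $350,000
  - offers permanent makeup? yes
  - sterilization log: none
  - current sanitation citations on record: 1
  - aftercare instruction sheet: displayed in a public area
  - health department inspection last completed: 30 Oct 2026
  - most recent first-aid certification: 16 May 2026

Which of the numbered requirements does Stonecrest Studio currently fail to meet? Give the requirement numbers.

1. premises liability coverage $900,000 < $950,000 → not met
2. sanitation citations on record 1 > 0 → not met
3. aftercare instruction sheet present → met
4. condition 'serves clients under 18' holds; bloodborne-pathogen training 190 days ago vs limit 180 → not met
5. sharps-disposal audit 72 days ago vs limit 60 → not met
6. licensed tattoo artists 0 < 2 → not met
7. health department inspection 26 days ago vs limit 30 → met
8. condition 'performs piercings' holds; sterilization log absent → not met
9. professional liability coverage $350,000 < $400,000 → not met
10. autoclave spore test 40 days ago vs limit 45 → met
11. condition 'offers permanent makeup' holds; first-aid certification 193 days ago vs limit 180 → not met
12. infection-control review 392 days ago vs limit 270 → not met
Not met: 1, 2, 4, 5, 6, 8, 9, 11, 12

1, 2, 4, 5, 6, 8, 9, 11, 12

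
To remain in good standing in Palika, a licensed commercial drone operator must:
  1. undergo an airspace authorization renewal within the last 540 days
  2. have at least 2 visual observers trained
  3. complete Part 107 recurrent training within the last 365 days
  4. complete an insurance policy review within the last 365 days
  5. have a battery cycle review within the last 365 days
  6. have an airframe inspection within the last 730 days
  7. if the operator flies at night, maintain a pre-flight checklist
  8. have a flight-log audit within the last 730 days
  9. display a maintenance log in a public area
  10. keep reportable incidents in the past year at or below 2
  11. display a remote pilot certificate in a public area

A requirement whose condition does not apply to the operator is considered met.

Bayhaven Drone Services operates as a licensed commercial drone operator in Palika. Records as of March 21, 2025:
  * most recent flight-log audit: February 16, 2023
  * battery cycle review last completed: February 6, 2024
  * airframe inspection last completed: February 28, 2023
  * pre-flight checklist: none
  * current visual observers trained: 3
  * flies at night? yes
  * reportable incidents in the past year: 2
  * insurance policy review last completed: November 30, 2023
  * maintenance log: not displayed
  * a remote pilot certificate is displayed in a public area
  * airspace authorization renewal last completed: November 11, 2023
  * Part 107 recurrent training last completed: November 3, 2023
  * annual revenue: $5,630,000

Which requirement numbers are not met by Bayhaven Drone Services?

1. airspace authorization renewal 496 days ago vs limit 540 → met
2. visual observers trained 3 ≥ 2 → met
3. Part 107 recurrent training 504 days ago vs limit 365 → not met
4. insurance policy review 477 days ago vs limit 365 → not met
5. battery cycle review 409 days ago vs limit 365 → not met
6. airframe inspection 752 days ago vs limit 730 → not met
7. condition 'flies at night' holds; pre-flight checklist absent → not met
8. flight-log audit 764 days ago vs limit 730 → not met
9. maintenance log absent → not met
10. reportable incidents in the past year 2 ≤ 2 → met
11. remote pilot certificate present → met
Not met: 3, 4, 5, 6, 7, 8, 9

3, 4, 5, 6, 7, 8, 9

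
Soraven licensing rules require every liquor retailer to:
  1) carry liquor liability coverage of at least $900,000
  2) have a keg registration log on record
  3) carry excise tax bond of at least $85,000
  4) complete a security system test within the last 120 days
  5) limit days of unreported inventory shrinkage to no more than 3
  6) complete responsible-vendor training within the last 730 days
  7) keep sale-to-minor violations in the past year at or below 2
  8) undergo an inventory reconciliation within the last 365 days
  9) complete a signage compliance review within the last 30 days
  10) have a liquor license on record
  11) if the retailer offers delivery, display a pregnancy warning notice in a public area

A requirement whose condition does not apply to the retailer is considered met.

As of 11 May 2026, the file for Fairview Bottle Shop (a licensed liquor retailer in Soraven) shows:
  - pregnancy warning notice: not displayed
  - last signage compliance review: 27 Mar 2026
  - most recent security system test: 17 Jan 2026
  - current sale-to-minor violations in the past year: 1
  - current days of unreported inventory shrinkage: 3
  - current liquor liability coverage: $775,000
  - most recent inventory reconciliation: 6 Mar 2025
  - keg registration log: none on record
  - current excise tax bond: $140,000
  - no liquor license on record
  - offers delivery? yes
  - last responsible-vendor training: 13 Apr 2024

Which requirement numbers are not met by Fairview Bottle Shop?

1, 2, 6, 8, 9, 10, 11

1. liquor liability coverage $775,000 < $900,000 → not met
2. keg registration log absent → not met
3. excise tax bond $140,000 ≥ $85,000 → met
4. security system test 114 days ago vs limit 120 → met
5. days of unreported inventory shrinkage 3 ≤ 3 → met
6. responsible-vendor training 758 days ago vs limit 730 → not met
7. sale-to-minor violations in the past year 1 ≤ 2 → met
8. inventory reconciliation 431 days ago vs limit 365 → not met
9. signage compliance review 45 days ago vs limit 30 → not met
10. liquor license absent → not met
11. condition 'offers delivery' holds; pregnancy warning notice absent → not met
Not met: 1, 2, 6, 8, 9, 10, 11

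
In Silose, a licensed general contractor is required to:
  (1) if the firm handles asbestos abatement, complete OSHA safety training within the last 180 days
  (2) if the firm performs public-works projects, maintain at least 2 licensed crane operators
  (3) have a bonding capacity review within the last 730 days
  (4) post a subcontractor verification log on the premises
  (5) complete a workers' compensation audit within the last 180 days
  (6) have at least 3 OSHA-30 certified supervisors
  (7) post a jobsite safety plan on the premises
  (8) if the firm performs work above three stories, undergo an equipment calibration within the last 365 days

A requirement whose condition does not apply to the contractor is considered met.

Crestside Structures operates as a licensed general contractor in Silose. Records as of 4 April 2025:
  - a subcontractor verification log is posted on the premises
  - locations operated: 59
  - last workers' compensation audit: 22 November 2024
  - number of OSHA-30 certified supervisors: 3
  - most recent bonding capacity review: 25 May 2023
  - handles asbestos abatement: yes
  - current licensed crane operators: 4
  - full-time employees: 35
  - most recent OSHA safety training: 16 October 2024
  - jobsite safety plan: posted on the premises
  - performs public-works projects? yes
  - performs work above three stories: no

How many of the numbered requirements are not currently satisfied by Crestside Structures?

1. condition 'handles asbestos abatement' holds; OSHA safety training 170 days ago vs limit 180 → met
2. condition 'performs public-works projects' holds; licensed crane operators 4 ≥ 2 → met
3. bonding capacity review 680 days ago vs limit 730 → met
4. subcontractor verification log present → met
5. workers' compensation audit 133 days ago vs limit 180 → met
6. OSHA-30 certified supervisors 3 ≥ 3 → met
7. jobsite safety plan present → met
8. condition 'performs work above three stories' does not hold → requirement n/a → met
Not met: 0 of 8

0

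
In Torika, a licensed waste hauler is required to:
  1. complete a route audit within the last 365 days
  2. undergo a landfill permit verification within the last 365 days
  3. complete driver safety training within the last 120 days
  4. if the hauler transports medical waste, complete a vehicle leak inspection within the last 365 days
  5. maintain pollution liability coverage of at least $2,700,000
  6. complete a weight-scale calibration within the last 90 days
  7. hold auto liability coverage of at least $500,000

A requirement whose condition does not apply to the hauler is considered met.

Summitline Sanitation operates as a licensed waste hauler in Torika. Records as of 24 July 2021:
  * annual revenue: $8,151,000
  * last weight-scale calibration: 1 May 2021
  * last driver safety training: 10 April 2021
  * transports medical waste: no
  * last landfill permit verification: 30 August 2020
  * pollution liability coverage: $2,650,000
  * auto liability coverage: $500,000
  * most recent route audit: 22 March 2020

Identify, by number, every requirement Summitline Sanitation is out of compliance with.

1. route audit 489 days ago vs limit 365 → not met
2. landfill permit verification 328 days ago vs limit 365 → met
3. driver safety training 105 days ago vs limit 120 → met
4. condition 'transports medical waste' does not hold → requirement n/a → met
5. pollution liability coverage $2,650,000 < $2,700,000 → not met
6. weight-scale calibration 84 days ago vs limit 90 → met
7. auto liability coverage $500,000 ≥ $500,000 → met
Not met: 1, 5

1, 5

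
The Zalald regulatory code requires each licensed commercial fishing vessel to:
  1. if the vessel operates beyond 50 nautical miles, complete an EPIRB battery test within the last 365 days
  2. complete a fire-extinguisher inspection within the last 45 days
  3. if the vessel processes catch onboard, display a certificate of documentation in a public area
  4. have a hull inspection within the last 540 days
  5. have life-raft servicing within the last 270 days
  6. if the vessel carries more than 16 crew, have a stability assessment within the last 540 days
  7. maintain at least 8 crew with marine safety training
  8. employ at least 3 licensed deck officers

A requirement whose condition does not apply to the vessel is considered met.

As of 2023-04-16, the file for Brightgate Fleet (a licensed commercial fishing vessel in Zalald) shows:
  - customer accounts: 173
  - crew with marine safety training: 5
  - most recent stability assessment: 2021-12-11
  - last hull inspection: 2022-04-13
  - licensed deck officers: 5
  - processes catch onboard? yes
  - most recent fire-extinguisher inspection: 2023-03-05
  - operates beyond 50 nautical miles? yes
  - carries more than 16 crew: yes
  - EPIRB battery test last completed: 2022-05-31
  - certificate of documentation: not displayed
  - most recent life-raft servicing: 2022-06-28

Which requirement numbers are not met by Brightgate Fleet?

1. condition 'operates beyond 50 nautical miles' holds; EPIRB battery test 320 days ago vs limit 365 → met
2. fire-extinguisher inspection 42 days ago vs limit 45 → met
3. condition 'processes catch onboard' holds; certificate of documentation absent → not met
4. hull inspection 368 days ago vs limit 540 → met
5. life-raft servicing 292 days ago vs limit 270 → not met
6. condition 'carries more than 16 crew' holds; stability assessment 491 days ago vs limit 540 → met
7. crew with marine safety training 5 < 8 → not met
8. licensed deck officers 5 ≥ 3 → met
Not met: 3, 5, 7

3, 5, 7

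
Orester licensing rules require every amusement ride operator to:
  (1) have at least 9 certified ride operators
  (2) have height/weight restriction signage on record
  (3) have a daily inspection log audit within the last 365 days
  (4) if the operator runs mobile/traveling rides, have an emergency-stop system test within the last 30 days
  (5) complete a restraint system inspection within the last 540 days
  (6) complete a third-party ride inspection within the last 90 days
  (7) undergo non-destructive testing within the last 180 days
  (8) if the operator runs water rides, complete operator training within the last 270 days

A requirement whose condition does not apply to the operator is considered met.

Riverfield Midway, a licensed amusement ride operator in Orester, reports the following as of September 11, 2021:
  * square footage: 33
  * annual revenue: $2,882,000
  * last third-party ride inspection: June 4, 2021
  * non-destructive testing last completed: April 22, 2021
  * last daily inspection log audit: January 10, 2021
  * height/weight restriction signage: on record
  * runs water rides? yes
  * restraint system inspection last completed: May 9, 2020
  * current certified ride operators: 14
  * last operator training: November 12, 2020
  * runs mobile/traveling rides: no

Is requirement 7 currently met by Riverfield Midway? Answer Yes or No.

Yes

7. non-destructive testing 142 days ago vs limit 180 → met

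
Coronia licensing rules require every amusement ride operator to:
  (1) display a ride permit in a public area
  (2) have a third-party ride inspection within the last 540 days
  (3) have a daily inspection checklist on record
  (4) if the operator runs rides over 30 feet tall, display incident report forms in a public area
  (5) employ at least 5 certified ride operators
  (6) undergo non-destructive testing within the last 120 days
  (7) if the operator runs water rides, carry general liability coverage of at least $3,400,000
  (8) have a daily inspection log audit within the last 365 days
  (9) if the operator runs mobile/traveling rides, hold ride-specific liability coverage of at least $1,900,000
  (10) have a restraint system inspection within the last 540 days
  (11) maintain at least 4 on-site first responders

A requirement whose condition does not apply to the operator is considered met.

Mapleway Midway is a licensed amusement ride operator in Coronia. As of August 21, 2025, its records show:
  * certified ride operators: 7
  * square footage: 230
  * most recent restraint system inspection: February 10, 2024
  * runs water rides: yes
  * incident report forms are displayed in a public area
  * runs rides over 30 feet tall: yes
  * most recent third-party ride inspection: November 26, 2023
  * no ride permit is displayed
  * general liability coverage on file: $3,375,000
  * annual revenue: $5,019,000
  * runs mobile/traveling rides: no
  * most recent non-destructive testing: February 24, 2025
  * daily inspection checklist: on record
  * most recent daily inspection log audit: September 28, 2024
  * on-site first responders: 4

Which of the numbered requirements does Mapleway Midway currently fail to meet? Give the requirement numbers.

1. ride permit absent → not met
2. third-party ride inspection 634 days ago vs limit 540 → not met
3. daily inspection checklist present → met
4. condition 'runs rides over 30 feet tall' holds; incident report forms present → met
5. certified ride operators 7 ≥ 5 → met
6. non-destructive testing 178 days ago vs limit 120 → not met
7. condition 'runs water rides' holds; general liability coverage $3,375,000 < $3,400,000 → not met
8. daily inspection log audit 327 days ago vs limit 365 → met
9. condition 'runs mobile/traveling rides' does not hold → requirement n/a → met
10. restraint system inspection 558 days ago vs limit 540 → not met
11. on-site first responders 4 ≥ 4 → met
Not met: 1, 2, 6, 7, 10

1, 2, 6, 7, 10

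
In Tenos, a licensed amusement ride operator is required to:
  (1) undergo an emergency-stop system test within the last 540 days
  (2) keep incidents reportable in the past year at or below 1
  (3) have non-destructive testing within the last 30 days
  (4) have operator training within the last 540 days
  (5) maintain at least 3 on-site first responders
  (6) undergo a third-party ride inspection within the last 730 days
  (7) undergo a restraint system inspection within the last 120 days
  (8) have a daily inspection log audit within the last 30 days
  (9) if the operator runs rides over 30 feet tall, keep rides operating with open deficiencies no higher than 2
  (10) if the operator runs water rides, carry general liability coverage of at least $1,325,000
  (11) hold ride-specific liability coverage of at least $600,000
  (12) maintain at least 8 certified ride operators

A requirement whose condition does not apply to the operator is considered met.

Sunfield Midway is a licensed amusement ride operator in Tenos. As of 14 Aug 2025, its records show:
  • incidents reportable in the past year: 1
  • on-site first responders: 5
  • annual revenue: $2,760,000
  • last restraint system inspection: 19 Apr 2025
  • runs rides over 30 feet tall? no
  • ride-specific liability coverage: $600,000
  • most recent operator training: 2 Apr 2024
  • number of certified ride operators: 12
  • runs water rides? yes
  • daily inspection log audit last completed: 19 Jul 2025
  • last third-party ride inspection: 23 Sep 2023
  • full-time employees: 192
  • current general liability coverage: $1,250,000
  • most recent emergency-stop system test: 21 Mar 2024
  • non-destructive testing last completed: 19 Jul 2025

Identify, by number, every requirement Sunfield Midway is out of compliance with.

1. emergency-stop system test 511 days ago vs limit 540 → met
2. incidents reportable in the past year 1 ≤ 1 → met
3. non-destructive testing 26 days ago vs limit 30 → met
4. operator training 499 days ago vs limit 540 → met
5. on-site first responders 5 ≥ 3 → met
6. third-party ride inspection 691 days ago vs limit 730 → met
7. restraint system inspection 117 days ago vs limit 120 → met
8. daily inspection log audit 26 days ago vs limit 30 → met
9. condition 'runs rides over 30 feet tall' does not hold → requirement n/a → met
10. condition 'runs water rides' holds; general liability coverage $1,250,000 < $1,325,000 → not met
11. ride-specific liability coverage $600,000 ≥ $600,000 → met
12. certified ride operators 12 ≥ 8 → met
Not met: 10

10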